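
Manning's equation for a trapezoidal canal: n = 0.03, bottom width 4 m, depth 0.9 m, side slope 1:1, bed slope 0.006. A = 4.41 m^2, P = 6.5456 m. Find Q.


R = A/P = 4.41/6.5456 = 0.673735
Q = (1/0.03) * 4.41 * 0.673735^(2/3) * 0.006^0.5

8.7509 m^3/s


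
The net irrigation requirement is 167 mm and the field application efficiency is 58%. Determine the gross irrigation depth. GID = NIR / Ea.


Ea = 58% = 0.58
GID = NIR / Ea = 167 / 0.58 = 287.9310 mm

287.9310 mm


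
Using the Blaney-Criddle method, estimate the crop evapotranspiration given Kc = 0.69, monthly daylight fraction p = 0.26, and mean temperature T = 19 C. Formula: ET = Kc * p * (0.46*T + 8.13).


ET = Kc * p * (0.46*T + 8.13)
ET = 0.69 * 0.26 * (0.46*19 + 8.13)
ET = 0.69 * 0.26 * 16.8700

3.0265 mm/day


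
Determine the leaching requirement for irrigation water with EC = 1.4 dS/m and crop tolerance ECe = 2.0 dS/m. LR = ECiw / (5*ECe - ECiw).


LR = ECiw / (5*ECe - ECiw)
LR = 1.4 / (5*2.0 - 1.4)
LR = 1.4 / 8.6000

0.1628


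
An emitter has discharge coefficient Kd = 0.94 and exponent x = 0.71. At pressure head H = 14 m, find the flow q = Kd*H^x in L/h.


q = Kd * H^x = 0.94 * 14^0.71 = 0.94 * 6.512548

6.1218 L/h


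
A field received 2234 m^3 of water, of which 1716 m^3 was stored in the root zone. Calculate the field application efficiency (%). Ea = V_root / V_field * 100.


Ea = V_root / V_field * 100 = 1716 / 2234 * 100 = 76.8129%

76.8129 %


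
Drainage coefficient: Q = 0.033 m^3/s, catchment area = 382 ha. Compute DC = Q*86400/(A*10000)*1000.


DC = Q * 86400 / (A * 10000) * 1000
DC = 0.033 * 86400 / (382 * 10000) * 1000
DC = 2851200.0000 / 3820000

0.7464 mm/day


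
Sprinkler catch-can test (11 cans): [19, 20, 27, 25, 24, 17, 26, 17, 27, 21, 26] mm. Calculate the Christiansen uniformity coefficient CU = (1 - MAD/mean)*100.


mean = 22.636364 mm
MAD = 3.487603 mm
CU = (1 - 3.487603/22.636364)*100

84.5929 %


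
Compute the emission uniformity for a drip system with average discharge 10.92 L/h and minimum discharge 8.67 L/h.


EU = (q_min/q_avg)*100 = (8.67/10.92)*100 = 79.3956%

79.3956 %


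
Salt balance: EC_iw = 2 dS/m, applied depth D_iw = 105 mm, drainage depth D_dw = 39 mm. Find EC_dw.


EC_dw = EC_iw * D_iw / D_dw
EC_dw = 2 * 105 / 39
EC_dw = 210 / 39

5.3846 dS/m


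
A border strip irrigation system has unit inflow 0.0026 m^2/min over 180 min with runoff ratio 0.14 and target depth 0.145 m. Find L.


L = q*t/((1+r)*Z)
L = 0.0026*180/((1+0.14)*0.145)
L = 0.468/0.1653

2.8312 m


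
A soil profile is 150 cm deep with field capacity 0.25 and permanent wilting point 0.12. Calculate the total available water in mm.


AWC = (FC - PWP) * d * 10
AWC = (0.25 - 0.12) * 150 * 10
AWC = 0.1300 * 150 * 10

195.0000 mm


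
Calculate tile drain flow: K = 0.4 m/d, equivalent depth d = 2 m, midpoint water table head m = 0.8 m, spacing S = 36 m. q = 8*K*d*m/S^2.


q = 8*K*d*m/S^2
q = 8*0.4*2*0.8/36^2
q = 5.1200 / 1296

0.0040 m/d


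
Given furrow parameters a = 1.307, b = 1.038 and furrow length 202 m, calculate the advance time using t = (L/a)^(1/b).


t = (L/a)^(1/b)
t = (202/1.307)^(1/1.038)
t = 154.552410^(1/1.038)

128.5098 min


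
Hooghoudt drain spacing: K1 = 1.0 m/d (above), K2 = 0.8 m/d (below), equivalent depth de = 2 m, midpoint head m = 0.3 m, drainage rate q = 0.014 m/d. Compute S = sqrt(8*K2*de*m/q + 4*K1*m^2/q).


S^2 = 8*K2*de*m/q + 4*K1*m^2/q
S^2 = 8*0.8*2*0.3/0.014 + 4*1.0*0.3^2/0.014
S = sqrt(300.0000)

17.3205 m


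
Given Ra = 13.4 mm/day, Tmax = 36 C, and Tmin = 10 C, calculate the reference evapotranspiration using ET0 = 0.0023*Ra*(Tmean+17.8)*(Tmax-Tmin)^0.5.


Tmean = (Tmax + Tmin)/2 = (36 + 10)/2 = 23.0
ET0 = 0.0023 * 13.4 * (23.0 + 17.8) * sqrt(36 - 10)
ET0 = 0.0023 * 13.4 * 40.8 * 5.099020

6.4118 mm/day


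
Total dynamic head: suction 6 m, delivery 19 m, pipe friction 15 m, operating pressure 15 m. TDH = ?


TDH = Hs + Hd + hf + Hp = 6 + 19 + 15 + 15 = 55

55 m


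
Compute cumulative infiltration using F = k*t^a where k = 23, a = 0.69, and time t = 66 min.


F = k * t^a = 23 * 66^0.69
F = 23 * 18.008822

414.2029 mm


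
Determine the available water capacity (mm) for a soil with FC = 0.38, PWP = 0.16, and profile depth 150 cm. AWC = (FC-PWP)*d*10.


AWC = (FC - PWP) * d * 10
AWC = (0.38 - 0.16) * 150 * 10
AWC = 0.2200 * 150 * 10

330.0000 mm


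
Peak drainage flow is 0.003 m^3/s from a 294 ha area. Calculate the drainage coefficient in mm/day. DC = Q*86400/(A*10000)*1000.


DC = Q * 86400 / (A * 10000) * 1000
DC = 0.003 * 86400 / (294 * 10000) * 1000
DC = 259200.0000 / 2940000

0.0882 mm/day


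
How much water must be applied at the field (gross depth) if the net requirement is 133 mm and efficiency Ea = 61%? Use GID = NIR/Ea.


Ea = 61% = 0.61
GID = NIR / Ea = 133 / 0.61 = 218.0328 mm

218.0328 mm


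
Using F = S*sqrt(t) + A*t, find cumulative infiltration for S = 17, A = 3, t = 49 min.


F = S*sqrt(t) + A*t
F = 17*sqrt(49) + 3*49
F = 17*7.000000 + 147

266.0000 mm


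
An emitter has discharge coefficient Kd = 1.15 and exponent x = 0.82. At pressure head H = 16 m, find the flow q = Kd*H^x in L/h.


q = Kd * H^x = 1.15 * 16^0.82 = 1.15 * 9.713559

11.1706 L/h


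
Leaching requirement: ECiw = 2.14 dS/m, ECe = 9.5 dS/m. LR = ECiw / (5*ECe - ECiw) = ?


LR = ECiw / (5*ECe - ECiw)
LR = 2.14 / (5*9.5 - 2.14)
LR = 2.14 / 45.3600

0.0472


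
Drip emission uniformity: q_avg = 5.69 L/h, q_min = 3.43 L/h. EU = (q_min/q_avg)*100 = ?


EU = (q_min/q_avg)*100 = (3.43/5.69)*100 = 60.2812%

60.2812 %


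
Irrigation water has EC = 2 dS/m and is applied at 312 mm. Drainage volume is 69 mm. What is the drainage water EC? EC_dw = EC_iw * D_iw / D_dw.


EC_dw = EC_iw * D_iw / D_dw
EC_dw = 2 * 312 / 69
EC_dw = 624 / 69

9.0435 dS/m


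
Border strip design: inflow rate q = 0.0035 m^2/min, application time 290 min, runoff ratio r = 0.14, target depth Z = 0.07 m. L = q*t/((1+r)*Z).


L = q*t/((1+r)*Z)
L = 0.0035*290/((1+0.14)*0.07)
L = 1.015/0.0798

12.7193 m


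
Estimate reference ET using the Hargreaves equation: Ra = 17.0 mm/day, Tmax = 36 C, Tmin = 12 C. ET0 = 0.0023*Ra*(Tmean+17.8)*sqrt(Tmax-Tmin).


Tmean = (Tmax + Tmin)/2 = (36 + 12)/2 = 24.0
ET0 = 0.0023 * 17.0 * (24.0 + 17.8) * sqrt(36 - 12)
ET0 = 0.0023 * 17.0 * 41.8 * 4.898979

8.0068 mm/day


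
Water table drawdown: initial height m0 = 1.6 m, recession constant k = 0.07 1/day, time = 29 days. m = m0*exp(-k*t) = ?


m = m0 * exp(-k*t)
m = 1.6 * exp(-0.07 * 29)
m = 1.6 * exp(-2.0300)

0.2101 m


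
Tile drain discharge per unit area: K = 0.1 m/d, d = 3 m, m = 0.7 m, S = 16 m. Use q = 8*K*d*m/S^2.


q = 8*K*d*m/S^2
q = 8*0.1*3*0.7/16^2
q = 1.6800 / 256

0.0066 m/d


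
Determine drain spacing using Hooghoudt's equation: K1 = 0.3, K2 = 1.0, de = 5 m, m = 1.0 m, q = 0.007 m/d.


S^2 = 8*K2*de*m/q + 4*K1*m^2/q
S^2 = 8*1.0*5*1.0/0.007 + 4*0.3*1.0^2/0.007
S = sqrt(5885.7143)

76.7184 m


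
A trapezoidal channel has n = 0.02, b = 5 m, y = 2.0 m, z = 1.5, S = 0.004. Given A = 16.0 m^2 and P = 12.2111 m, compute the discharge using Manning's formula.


R = A/P = 16.0/12.2111 = 1.310283
Q = (1/0.02) * 16.0 * 1.310283^(2/3) * 0.004^0.5

60.5848 m^3/s


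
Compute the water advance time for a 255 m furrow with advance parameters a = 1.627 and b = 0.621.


t = (L/a)^(1/b)
t = (255/1.627)^(1/0.621)
t = 156.730178^(1/0.621)

3426.6311 min


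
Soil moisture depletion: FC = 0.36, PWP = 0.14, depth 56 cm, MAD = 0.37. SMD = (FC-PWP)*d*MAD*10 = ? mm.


SMD = (FC - PWP) * d * MAD * 10
SMD = (0.36 - 0.14) * 56 * 0.37 * 10
SMD = 0.2200 * 56 * 0.37 * 10

45.5840 mm


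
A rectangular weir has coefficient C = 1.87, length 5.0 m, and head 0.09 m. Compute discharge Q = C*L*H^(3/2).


Q = C * L * H^(3/2) = 1.87 * 5.0 * 0.09^1.5 = 1.87 * 5.0 * 0.027000

0.2525 m^3/s


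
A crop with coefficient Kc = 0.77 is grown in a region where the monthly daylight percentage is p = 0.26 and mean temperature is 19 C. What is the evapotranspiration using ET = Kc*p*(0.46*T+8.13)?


ET = Kc * p * (0.46*T + 8.13)
ET = 0.77 * 0.26 * (0.46*19 + 8.13)
ET = 0.77 * 0.26 * 16.8700

3.3774 mm/day


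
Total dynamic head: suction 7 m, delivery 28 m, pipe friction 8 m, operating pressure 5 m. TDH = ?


TDH = Hs + Hd + hf + Hp = 7 + 28 + 8 + 5 = 48

48 m


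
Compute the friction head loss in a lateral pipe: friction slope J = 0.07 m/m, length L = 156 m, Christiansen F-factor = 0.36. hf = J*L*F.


hf = J * L * F = 0.07 * 156 * 0.36 = 3.9312 m

3.9312 m


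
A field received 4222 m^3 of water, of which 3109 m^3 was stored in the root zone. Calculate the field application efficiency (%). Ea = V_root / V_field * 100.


Ea = V_root / V_field * 100 = 3109 / 4222 * 100 = 73.6381%

73.6381 %


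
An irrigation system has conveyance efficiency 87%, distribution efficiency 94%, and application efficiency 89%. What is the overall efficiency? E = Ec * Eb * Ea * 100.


Ec = 0.87, Eb = 0.94, Ea = 0.89
E = 0.87 * 0.94 * 0.89 * 100 = 72.7842%

72.7842 %


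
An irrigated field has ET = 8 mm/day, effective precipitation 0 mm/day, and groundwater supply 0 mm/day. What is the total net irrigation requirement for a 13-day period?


Daily deficit = ET - Pe - GW = 8 - 0 - 0 = 8 mm/day
NIR = 8 * 13 = 104 mm

104.0000 mm


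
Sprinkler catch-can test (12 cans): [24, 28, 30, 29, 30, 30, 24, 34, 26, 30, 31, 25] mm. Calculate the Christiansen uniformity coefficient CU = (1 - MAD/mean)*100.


mean = 28.416667 mm
MAD = 2.513889 mm
CU = (1 - 2.513889/28.416667)*100

91.1535 %


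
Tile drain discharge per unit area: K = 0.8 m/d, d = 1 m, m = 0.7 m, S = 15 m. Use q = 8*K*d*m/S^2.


q = 8*K*d*m/S^2
q = 8*0.8*1*0.7/15^2
q = 4.4800 / 225

0.0199 m/d


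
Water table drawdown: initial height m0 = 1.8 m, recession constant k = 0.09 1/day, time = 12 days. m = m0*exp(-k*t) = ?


m = m0 * exp(-k*t)
m = 1.8 * exp(-0.09 * 12)
m = 1.8 * exp(-1.0800)

0.6113 m


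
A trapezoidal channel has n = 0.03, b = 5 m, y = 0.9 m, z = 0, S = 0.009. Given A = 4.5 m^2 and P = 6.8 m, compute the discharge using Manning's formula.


R = A/P = 4.5/6.8 = 0.661765
Q = (1/0.03) * 4.5 * 0.661765^(2/3) * 0.009^0.5

10.8064 m^3/s


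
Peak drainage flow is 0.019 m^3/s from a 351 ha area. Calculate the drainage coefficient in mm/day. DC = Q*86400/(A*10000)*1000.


DC = Q * 86400 / (A * 10000) * 1000
DC = 0.019 * 86400 / (351 * 10000) * 1000
DC = 1641600.0000 / 3510000

0.4677 mm/day


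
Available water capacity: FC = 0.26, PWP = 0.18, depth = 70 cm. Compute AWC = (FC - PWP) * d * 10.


AWC = (FC - PWP) * d * 10
AWC = (0.26 - 0.18) * 70 * 10
AWC = 0.0800 * 70 * 10

56.0000 mm


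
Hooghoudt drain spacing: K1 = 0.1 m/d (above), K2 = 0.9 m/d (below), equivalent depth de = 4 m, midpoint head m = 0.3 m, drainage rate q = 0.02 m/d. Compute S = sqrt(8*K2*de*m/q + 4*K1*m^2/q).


S^2 = 8*K2*de*m/q + 4*K1*m^2/q
S^2 = 8*0.9*4*0.3/0.02 + 4*0.1*0.3^2/0.02
S = sqrt(433.8000)

20.8279 m


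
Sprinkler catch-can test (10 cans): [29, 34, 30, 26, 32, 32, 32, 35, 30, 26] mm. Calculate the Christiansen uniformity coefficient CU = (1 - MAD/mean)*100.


mean = 30.600000 mm
MAD = 2.400000 mm
CU = (1 - 2.400000/30.600000)*100

92.1569 %


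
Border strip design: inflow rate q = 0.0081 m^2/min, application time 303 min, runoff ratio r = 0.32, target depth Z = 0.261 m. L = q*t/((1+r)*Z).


L = q*t/((1+r)*Z)
L = 0.0081*303/((1+0.32)*0.261)
L = 2.4543/0.34452

7.1238 m


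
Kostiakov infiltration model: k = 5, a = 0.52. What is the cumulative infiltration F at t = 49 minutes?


F = k * t^a = 5 * 49^0.52
F = 5 * 7.566621

37.8331 mm


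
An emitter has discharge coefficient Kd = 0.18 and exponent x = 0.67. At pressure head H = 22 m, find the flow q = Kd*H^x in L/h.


q = Kd * H^x = 0.18 * 22^0.67 = 0.18 * 7.932740

1.4279 L/h


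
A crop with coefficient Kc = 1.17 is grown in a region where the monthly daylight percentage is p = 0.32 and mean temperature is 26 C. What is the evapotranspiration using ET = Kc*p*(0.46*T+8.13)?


ET = Kc * p * (0.46*T + 8.13)
ET = 1.17 * 0.32 * (0.46*26 + 8.13)
ET = 1.17 * 0.32 * 20.0900

7.5217 mm/day


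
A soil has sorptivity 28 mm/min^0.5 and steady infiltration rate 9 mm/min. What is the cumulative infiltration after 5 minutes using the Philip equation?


F = S*sqrt(t) + A*t
F = 28*sqrt(5) + 9*5
F = 28*2.236068 + 45

107.6099 mm


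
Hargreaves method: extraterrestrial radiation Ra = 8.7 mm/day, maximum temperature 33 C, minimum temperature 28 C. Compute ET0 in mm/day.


Tmean = (Tmax + Tmin)/2 = (33 + 28)/2 = 30.5
ET0 = 0.0023 * 8.7 * (30.5 + 17.8) * sqrt(33 - 28)
ET0 = 0.0023 * 8.7 * 48.3 * 2.236068

2.1611 mm/day


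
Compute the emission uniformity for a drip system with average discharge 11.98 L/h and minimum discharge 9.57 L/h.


EU = (q_min/q_avg)*100 = (9.57/11.98)*100 = 79.8831%

79.8831 %


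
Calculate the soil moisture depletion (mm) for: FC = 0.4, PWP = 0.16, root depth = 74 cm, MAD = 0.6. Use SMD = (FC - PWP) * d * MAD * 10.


SMD = (FC - PWP) * d * MAD * 10
SMD = (0.4 - 0.16) * 74 * 0.6 * 10
SMD = 0.2400 * 74 * 0.6 * 10

106.5600 mm


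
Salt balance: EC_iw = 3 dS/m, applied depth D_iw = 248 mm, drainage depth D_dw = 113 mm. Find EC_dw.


EC_dw = EC_iw * D_iw / D_dw
EC_dw = 3 * 248 / 113
EC_dw = 744 / 113

6.5841 dS/m


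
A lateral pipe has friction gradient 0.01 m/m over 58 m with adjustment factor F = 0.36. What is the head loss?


hf = J * L * F = 0.01 * 58 * 0.36 = 0.2088 m

0.2088 m


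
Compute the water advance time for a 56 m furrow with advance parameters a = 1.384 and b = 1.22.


t = (L/a)^(1/b)
t = (56/1.384)^(1/1.22)
t = 40.462428^(1/1.22)

20.7614 min


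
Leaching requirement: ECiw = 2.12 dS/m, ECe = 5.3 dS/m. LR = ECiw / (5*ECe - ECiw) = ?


LR = ECiw / (5*ECe - ECiw)
LR = 2.12 / (5*5.3 - 2.12)
LR = 2.12 / 24.3800

0.0870


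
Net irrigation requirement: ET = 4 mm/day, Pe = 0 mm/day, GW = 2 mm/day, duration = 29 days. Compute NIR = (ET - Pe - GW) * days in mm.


Daily deficit = ET - Pe - GW = 4 - 0 - 2 = 2 mm/day
NIR = 2 * 29 = 58 mm

58.0000 mm


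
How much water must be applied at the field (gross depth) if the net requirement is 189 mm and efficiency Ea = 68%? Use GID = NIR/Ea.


Ea = 68% = 0.68
GID = NIR / Ea = 189 / 0.68 = 277.9412 mm

277.9412 mm


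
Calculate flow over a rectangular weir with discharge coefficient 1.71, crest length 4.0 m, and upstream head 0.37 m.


Q = C * L * H^(3/2) = 1.71 * 4.0 * 0.37^1.5 = 1.71 * 4.0 * 0.225062

1.5394 m^3/s


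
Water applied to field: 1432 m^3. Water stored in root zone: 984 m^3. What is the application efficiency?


Ea = V_root / V_field * 100 = 984 / 1432 * 100 = 68.7151%

68.7151 %


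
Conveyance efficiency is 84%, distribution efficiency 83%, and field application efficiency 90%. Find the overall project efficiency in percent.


Ec = 0.84, Eb = 0.83, Ea = 0.9
E = 0.84 * 0.83 * 0.9 * 100 = 62.7480%

62.7480 %


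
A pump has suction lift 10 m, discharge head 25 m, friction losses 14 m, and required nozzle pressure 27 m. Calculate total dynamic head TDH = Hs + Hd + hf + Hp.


TDH = Hs + Hd + hf + Hp = 10 + 25 + 14 + 27 = 76

76 m


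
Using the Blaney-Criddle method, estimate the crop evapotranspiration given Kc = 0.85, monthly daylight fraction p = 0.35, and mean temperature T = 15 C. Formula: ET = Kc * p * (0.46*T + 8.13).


ET = Kc * p * (0.46*T + 8.13)
ET = 0.85 * 0.35 * (0.46*15 + 8.13)
ET = 0.85 * 0.35 * 15.0300

4.4714 mm/day


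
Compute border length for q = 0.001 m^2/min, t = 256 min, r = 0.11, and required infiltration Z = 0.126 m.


L = q*t/((1+r)*Z)
L = 0.001*256/((1+0.11)*0.126)
L = 0.256/0.13986

1.8304 m


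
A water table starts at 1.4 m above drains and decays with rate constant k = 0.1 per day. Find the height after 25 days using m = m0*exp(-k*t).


m = m0 * exp(-k*t)
m = 1.4 * exp(-0.1 * 25)
m = 1.4 * exp(-2.5000)

0.1149 m


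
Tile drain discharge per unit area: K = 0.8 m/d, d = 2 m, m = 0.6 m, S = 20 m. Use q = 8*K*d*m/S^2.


q = 8*K*d*m/S^2
q = 8*0.8*2*0.6/20^2
q = 7.6800 / 400

0.0192 m/d


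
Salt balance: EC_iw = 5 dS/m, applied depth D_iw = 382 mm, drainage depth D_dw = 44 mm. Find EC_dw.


EC_dw = EC_iw * D_iw / D_dw
EC_dw = 5 * 382 / 44
EC_dw = 1910 / 44

43.4091 dS/m


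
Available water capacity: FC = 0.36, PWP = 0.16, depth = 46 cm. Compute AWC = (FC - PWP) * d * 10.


AWC = (FC - PWP) * d * 10
AWC = (0.36 - 0.16) * 46 * 10
AWC = 0.2000 * 46 * 10

92.0000 mm


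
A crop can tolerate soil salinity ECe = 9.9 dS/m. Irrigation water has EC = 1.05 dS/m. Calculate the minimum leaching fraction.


LR = ECiw / (5*ECe - ECiw)
LR = 1.05 / (5*9.9 - 1.05)
LR = 1.05 / 48.4500

0.0217


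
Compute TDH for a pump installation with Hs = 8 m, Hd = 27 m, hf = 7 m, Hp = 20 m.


TDH = Hs + Hd + hf + Hp = 8 + 27 + 7 + 20 = 62

62 m


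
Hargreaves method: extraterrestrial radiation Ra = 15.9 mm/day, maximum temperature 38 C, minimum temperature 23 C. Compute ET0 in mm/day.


Tmean = (Tmax + Tmin)/2 = (38 + 23)/2 = 30.5
ET0 = 0.0023 * 15.9 * (30.5 + 17.8) * sqrt(38 - 23)
ET0 = 0.0023 * 15.9 * 48.3 * 3.872983

6.8410 mm/day


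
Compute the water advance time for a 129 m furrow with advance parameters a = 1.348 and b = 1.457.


t = (L/a)^(1/b)
t = (129/1.348)^(1/1.457)
t = 95.697329^(1/1.457)

22.8862 min


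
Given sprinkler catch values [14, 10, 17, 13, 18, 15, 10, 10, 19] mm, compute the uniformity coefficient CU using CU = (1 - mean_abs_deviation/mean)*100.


mean = 14.000000 mm
MAD = 2.888889 mm
CU = (1 - 2.888889/14.000000)*100

79.3651 %


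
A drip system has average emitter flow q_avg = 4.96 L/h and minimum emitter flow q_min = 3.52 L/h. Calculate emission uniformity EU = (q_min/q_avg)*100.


EU = (q_min/q_avg)*100 = (3.52/4.96)*100 = 70.9677%

70.9677 %


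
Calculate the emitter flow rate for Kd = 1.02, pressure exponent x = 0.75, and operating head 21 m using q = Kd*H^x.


q = Kd * H^x = 1.02 * 21^0.75 = 1.02 * 9.809898

10.0061 L/h


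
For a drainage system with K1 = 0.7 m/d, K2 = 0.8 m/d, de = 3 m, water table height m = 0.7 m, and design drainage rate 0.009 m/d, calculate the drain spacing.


S^2 = 8*K2*de*m/q + 4*K1*m^2/q
S^2 = 8*0.8*3*0.7/0.009 + 4*0.7*0.7^2/0.009
S = sqrt(1645.7778)

40.5682 m


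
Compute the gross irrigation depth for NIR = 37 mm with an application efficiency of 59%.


Ea = 59% = 0.59
GID = NIR / Ea = 37 / 0.59 = 62.7119 mm

62.7119 mm


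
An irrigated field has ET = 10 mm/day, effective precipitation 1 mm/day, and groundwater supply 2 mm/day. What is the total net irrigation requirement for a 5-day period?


Daily deficit = ET - Pe - GW = 10 - 1 - 2 = 7 mm/day
NIR = 7 * 5 = 35 mm

35.0000 mm


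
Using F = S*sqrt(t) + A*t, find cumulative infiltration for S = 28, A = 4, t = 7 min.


F = S*sqrt(t) + A*t
F = 28*sqrt(7) + 4*7
F = 28*2.645751 + 28

102.0810 mm


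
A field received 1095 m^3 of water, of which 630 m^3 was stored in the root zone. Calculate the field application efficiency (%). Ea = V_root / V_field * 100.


Ea = V_root / V_field * 100 = 630 / 1095 * 100 = 57.5342%

57.5342 %


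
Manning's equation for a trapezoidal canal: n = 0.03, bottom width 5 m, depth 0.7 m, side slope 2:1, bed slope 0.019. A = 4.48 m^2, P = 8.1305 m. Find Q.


R = A/P = 4.48/8.1305 = 0.551012
Q = (1/0.03) * 4.48 * 0.551012^(2/3) * 0.019^0.5

13.8348 m^3/s


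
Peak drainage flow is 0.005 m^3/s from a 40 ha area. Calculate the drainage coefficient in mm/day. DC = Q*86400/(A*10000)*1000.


DC = Q * 86400 / (A * 10000) * 1000
DC = 0.005 * 86400 / (40 * 10000) * 1000
DC = 432000.0000 / 400000

1.0800 mm/day


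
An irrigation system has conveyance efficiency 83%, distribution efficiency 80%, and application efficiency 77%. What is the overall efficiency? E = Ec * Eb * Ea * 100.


Ec = 0.83, Eb = 0.8, Ea = 0.77
E = 0.83 * 0.8 * 0.77 * 100 = 51.1280%

51.1280 %


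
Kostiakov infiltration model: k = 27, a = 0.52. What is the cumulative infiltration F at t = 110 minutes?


F = k * t^a = 27 * 110^0.52
F = 27 * 11.521903

311.0914 mm


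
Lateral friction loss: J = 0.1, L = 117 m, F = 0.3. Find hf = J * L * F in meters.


hf = J * L * F = 0.1 * 117 * 0.3 = 3.5100 m

3.5100 m


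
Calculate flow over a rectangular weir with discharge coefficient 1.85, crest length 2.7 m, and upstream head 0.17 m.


Q = C * L * H^(3/2) = 1.85 * 2.7 * 0.17^1.5 = 1.85 * 2.7 * 0.070093

0.3501 m^3/s


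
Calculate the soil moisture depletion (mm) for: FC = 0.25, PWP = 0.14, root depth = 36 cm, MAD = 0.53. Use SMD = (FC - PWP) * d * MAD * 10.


SMD = (FC - PWP) * d * MAD * 10
SMD = (0.25 - 0.14) * 36 * 0.53 * 10
SMD = 0.1100 * 36 * 0.53 * 10

20.9880 mm


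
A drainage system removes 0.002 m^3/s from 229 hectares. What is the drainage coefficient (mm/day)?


DC = Q * 86400 / (A * 10000) * 1000
DC = 0.002 * 86400 / (229 * 10000) * 1000
DC = 172800.0000 / 2290000

0.0755 mm/day


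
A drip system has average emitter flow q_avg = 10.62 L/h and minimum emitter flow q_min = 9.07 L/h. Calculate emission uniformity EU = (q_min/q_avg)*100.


EU = (q_min/q_avg)*100 = (9.07/10.62)*100 = 85.4049%

85.4049 %


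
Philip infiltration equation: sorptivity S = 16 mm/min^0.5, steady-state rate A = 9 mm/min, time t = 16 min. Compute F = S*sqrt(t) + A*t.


F = S*sqrt(t) + A*t
F = 16*sqrt(16) + 9*16
F = 16*4.000000 + 144

208.0000 mm


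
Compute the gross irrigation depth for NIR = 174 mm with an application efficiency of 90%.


Ea = 90% = 0.9
GID = NIR / Ea = 174 / 0.9 = 193.3333 mm

193.3333 mm


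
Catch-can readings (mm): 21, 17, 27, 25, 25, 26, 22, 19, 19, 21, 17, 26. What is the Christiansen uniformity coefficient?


mean = 22.083333 mm
MAD = 3.097222 mm
CU = (1 - 3.097222/22.083333)*100

85.9748 %


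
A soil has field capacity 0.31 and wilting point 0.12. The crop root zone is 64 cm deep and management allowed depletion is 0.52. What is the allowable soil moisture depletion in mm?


SMD = (FC - PWP) * d * MAD * 10
SMD = (0.31 - 0.12) * 64 * 0.52 * 10
SMD = 0.1900 * 64 * 0.52 * 10

63.2320 mm


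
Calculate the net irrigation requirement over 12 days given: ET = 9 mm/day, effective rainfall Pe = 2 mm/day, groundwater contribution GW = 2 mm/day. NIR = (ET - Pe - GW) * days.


Daily deficit = ET - Pe - GW = 9 - 2 - 2 = 5 mm/day
NIR = 5 * 12 = 60 mm

60.0000 mm


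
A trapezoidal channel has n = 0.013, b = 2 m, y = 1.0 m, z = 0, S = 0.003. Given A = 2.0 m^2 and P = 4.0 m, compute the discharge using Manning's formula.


R = A/P = 2.0/4.0 = 0.500000
Q = (1/0.013) * 2.0 * 0.500000^(2/3) * 0.003^0.5

5.3084 m^3/s


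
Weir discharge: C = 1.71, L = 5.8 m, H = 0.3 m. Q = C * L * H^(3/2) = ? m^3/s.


Q = C * L * H^(3/2) = 1.71 * 5.8 * 0.3^1.5 = 1.71 * 5.8 * 0.164317

1.6297 m^3/s


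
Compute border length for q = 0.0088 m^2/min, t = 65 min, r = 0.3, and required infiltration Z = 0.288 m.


L = q*t/((1+r)*Z)
L = 0.0088*65/((1+0.3)*0.288)
L = 0.572/0.3744

1.5278 m


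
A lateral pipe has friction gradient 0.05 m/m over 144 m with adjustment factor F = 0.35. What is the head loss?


hf = J * L * F = 0.05 * 144 * 0.35 = 2.5200 m

2.5200 m


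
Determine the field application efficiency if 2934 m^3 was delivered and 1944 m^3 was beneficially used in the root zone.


Ea = V_root / V_field * 100 = 1944 / 2934 * 100 = 66.2577%

66.2577 %


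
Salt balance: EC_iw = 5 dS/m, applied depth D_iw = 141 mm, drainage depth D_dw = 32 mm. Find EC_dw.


EC_dw = EC_iw * D_iw / D_dw
EC_dw = 5 * 141 / 32
EC_dw = 705 / 32

22.0312 dS/m


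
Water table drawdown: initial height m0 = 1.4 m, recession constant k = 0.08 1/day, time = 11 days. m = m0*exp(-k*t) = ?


m = m0 * exp(-k*t)
m = 1.4 * exp(-0.08 * 11)
m = 1.4 * exp(-0.8800)

0.5807 m


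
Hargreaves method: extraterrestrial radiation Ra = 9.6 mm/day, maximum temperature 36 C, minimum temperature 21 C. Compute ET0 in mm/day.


Tmean = (Tmax + Tmin)/2 = (36 + 21)/2 = 28.5
ET0 = 0.0023 * 9.6 * (28.5 + 17.8) * sqrt(36 - 21)
ET0 = 0.0023 * 9.6 * 46.3 * 3.872983

3.9594 mm/day


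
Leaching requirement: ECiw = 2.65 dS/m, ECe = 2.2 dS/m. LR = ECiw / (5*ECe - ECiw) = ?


LR = ECiw / (5*ECe - ECiw)
LR = 2.65 / (5*2.2 - 2.65)
LR = 2.65 / 8.3500

0.3174


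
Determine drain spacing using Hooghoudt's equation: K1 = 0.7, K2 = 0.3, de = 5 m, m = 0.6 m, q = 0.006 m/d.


S^2 = 8*K2*de*m/q + 4*K1*m^2/q
S^2 = 8*0.3*5*0.6/0.006 + 4*0.7*0.6^2/0.006
S = sqrt(1368.0000)

36.9865 m


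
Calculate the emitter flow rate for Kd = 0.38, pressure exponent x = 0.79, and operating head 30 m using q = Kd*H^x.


q = Kd * H^x = 0.38 * 30^0.79 = 0.38 * 14.686753

5.5810 L/h


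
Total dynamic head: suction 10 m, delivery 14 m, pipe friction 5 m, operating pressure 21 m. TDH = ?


TDH = Hs + Hd + hf + Hp = 10 + 14 + 5 + 21 = 50

50 m


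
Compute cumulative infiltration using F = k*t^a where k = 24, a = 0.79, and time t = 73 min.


F = k * t^a = 24 * 73^0.79
F = 24 * 29.650025

711.6006 mm


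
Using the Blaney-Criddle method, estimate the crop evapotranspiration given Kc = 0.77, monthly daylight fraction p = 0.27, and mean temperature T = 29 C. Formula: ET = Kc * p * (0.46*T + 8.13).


ET = Kc * p * (0.46*T + 8.13)
ET = 0.77 * 0.27 * (0.46*29 + 8.13)
ET = 0.77 * 0.27 * 21.4700

4.4636 mm/day


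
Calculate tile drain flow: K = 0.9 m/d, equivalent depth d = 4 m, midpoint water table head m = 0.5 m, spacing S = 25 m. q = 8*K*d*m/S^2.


q = 8*K*d*m/S^2
q = 8*0.9*4*0.5/25^2
q = 14.4000 / 625

0.0230 m/d


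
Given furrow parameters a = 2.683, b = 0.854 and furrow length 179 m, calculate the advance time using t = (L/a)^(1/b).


t = (L/a)^(1/b)
t = (179/2.683)^(1/0.854)
t = 66.716362^(1/0.854)

136.8055 min


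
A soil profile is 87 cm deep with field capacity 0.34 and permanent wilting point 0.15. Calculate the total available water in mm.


AWC = (FC - PWP) * d * 10
AWC = (0.34 - 0.15) * 87 * 10
AWC = 0.1900 * 87 * 10

165.3000 mm


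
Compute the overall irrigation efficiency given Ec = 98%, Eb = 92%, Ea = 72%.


Ec = 0.98, Eb = 0.92, Ea = 0.72
E = 0.98 * 0.92 * 0.72 * 100 = 64.9152%

64.9152 %


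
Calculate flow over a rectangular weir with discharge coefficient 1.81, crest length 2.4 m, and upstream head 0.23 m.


Q = C * L * H^(3/2) = 1.81 * 2.4 * 0.23^1.5 = 1.81 * 2.4 * 0.110304

0.4792 m^3/s


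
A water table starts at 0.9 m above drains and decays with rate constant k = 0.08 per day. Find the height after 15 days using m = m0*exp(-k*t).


m = m0 * exp(-k*t)
m = 0.9 * exp(-0.08 * 15)
m = 0.9 * exp(-1.2000)

0.2711 m


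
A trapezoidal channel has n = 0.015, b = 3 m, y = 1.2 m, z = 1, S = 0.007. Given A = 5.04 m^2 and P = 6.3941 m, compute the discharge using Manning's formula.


R = A/P = 5.04/6.3941 = 0.788227
Q = (1/0.015) * 5.04 * 0.788227^(2/3) * 0.007^0.5

23.9877 m^3/s


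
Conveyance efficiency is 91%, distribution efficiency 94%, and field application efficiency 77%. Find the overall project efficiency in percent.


Ec = 0.91, Eb = 0.94, Ea = 0.77
E = 0.91 * 0.94 * 0.77 * 100 = 65.8658%

65.8658 %


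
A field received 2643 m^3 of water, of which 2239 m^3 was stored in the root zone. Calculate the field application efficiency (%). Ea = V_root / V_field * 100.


Ea = V_root / V_field * 100 = 2239 / 2643 * 100 = 84.7143%

84.7143 %


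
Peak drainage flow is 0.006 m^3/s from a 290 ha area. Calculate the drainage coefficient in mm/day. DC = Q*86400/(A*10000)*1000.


DC = Q * 86400 / (A * 10000) * 1000
DC = 0.006 * 86400 / (290 * 10000) * 1000
DC = 518400.0000 / 2900000

0.1788 mm/day


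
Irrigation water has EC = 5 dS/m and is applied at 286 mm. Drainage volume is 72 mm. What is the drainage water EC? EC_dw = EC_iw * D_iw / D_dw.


EC_dw = EC_iw * D_iw / D_dw
EC_dw = 5 * 286 / 72
EC_dw = 1430 / 72

19.8611 dS/m


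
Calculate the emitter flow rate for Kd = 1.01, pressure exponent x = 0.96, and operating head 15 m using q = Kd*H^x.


q = Kd * H^x = 1.01 * 15^0.96 = 1.01 * 13.460079

13.5947 L/h


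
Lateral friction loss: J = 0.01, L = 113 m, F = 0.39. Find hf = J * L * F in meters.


hf = J * L * F = 0.01 * 113 * 0.39 = 0.4407 m

0.4407 m


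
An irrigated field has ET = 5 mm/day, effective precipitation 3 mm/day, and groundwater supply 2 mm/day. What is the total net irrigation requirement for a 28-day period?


Daily deficit = ET - Pe - GW = 5 - 3 - 2 = 0 mm/day
NIR = 0 * 28 = 0 mm

0 mm


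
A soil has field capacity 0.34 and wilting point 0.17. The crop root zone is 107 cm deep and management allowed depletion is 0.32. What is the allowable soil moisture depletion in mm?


SMD = (FC - PWP) * d * MAD * 10
SMD = (0.34 - 0.17) * 107 * 0.32 * 10
SMD = 0.1700 * 107 * 0.32 * 10

58.2080 mm


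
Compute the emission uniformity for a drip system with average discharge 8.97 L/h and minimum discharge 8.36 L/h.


EU = (q_min/q_avg)*100 = (8.36/8.97)*100 = 93.1996%

93.1996 %


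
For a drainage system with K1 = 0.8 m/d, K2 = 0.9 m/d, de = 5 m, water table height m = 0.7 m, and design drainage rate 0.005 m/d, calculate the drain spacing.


S^2 = 8*K2*de*m/q + 4*K1*m^2/q
S^2 = 8*0.9*5*0.7/0.005 + 4*0.8*0.7^2/0.005
S = sqrt(5353.6000)

73.1683 m


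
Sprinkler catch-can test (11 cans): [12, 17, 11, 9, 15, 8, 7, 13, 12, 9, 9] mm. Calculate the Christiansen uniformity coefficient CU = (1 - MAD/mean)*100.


mean = 11.090909 mm
MAD = 2.462810 mm
CU = (1 - 2.462810/11.090909)*100

77.7943 %


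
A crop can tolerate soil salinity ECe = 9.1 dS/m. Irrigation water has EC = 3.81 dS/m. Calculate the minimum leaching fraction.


LR = ECiw / (5*ECe - ECiw)
LR = 3.81 / (5*9.1 - 3.81)
LR = 3.81 / 41.6900

0.0914


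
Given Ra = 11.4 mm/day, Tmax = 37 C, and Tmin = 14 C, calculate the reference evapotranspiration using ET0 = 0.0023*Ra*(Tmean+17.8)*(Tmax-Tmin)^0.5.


Tmean = (Tmax + Tmin)/2 = (37 + 14)/2 = 25.5
ET0 = 0.0023 * 11.4 * (25.5 + 17.8) * sqrt(37 - 14)
ET0 = 0.0023 * 11.4 * 43.3 * 4.795832

5.4448 mm/day


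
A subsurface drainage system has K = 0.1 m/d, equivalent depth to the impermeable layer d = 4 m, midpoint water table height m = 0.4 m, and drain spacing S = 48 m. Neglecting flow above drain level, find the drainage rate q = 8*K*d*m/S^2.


q = 8*K*d*m/S^2
q = 8*0.1*4*0.4/48^2
q = 1.2800 / 2304

5.5556e-04 m/d


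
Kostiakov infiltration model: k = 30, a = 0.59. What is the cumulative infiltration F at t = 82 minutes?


F = k * t^a = 30 * 82^0.59
F = 30 * 13.463258

403.8977 mm


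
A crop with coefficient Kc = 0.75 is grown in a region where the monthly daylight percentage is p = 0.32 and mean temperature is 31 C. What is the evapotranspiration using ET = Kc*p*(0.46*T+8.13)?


ET = Kc * p * (0.46*T + 8.13)
ET = 0.75 * 0.32 * (0.46*31 + 8.13)
ET = 0.75 * 0.32 * 22.3900

5.3736 mm/day


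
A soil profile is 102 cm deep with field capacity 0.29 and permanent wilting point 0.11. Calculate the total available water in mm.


AWC = (FC - PWP) * d * 10
AWC = (0.29 - 0.11) * 102 * 10
AWC = 0.1800 * 102 * 10

183.6000 mm


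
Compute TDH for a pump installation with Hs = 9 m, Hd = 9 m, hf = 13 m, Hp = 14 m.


TDH = Hs + Hd + hf + Hp = 9 + 9 + 13 + 14 = 45

45 m


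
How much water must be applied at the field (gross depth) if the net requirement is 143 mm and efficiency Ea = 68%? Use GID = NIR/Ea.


Ea = 68% = 0.68
GID = NIR / Ea = 143 / 0.68 = 210.2941 mm

210.2941 mm


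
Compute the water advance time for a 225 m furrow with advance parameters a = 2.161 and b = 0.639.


t = (L/a)^(1/b)
t = (225/2.161)^(1/0.639)
t = 104.118464^(1/0.639)

1436.5489 min


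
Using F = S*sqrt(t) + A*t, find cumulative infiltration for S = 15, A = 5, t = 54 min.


F = S*sqrt(t) + A*t
F = 15*sqrt(54) + 5*54
F = 15*7.348469 + 270

380.2270 mm


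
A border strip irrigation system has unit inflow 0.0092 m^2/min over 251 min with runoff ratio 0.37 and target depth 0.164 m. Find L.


L = q*t/((1+r)*Z)
L = 0.0092*251/((1+0.37)*0.164)
L = 2.3092/0.22468

10.2777 m


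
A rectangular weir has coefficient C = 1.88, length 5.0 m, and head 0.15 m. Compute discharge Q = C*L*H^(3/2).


Q = C * L * H^(3/2) = 1.88 * 5.0 * 0.15^1.5 = 1.88 * 5.0 * 0.058095

0.5461 m^3/s


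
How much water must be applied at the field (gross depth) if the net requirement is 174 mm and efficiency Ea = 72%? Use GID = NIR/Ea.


Ea = 72% = 0.72
GID = NIR / Ea = 174 / 0.72 = 241.6667 mm

241.6667 mm


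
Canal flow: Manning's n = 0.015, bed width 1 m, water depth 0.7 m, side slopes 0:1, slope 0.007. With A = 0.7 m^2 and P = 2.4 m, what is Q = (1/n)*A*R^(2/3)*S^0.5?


R = A/P = 0.7/2.4 = 0.291667
Q = (1/0.015) * 0.7 * 0.291667^(2/3) * 0.007^0.5

1.7172 m^3/s


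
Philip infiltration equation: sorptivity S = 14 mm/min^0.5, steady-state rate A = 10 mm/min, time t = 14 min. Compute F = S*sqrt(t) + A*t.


F = S*sqrt(t) + A*t
F = 14*sqrt(14) + 10*14
F = 14*3.741657 + 140

192.3832 mm


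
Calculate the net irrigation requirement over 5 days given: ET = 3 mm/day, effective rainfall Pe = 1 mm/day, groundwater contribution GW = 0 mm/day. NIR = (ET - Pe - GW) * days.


Daily deficit = ET - Pe - GW = 3 - 1 - 0 = 2 mm/day
NIR = 2 * 5 = 10 mm

10.0000 mm


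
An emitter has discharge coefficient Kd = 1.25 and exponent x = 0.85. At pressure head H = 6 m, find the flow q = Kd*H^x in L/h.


q = Kd * H^x = 1.25 * 6^0.85 = 1.25 * 4.585942

5.7324 L/h


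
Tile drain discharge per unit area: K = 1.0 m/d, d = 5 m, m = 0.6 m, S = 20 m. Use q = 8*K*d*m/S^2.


q = 8*K*d*m/S^2
q = 8*1.0*5*0.6/20^2
q = 24.0000 / 400

0.0600 m/d


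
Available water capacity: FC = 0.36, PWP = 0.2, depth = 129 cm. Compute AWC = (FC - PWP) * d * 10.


AWC = (FC - PWP) * d * 10
AWC = (0.36 - 0.2) * 129 * 10
AWC = 0.1600 * 129 * 10

206.4000 mm


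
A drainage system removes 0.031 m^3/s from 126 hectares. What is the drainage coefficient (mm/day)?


DC = Q * 86400 / (A * 10000) * 1000
DC = 0.031 * 86400 / (126 * 10000) * 1000
DC = 2678400.0000 / 1260000

2.1257 mm/day


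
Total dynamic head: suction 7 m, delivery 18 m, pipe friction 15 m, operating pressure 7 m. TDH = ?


TDH = Hs + Hd + hf + Hp = 7 + 18 + 15 + 7 = 47

47 m


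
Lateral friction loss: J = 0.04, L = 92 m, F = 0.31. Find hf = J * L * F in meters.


hf = J * L * F = 0.04 * 92 * 0.31 = 1.1408 m

1.1408 m


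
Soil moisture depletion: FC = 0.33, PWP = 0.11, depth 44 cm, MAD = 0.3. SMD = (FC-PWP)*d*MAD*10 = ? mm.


SMD = (FC - PWP) * d * MAD * 10
SMD = (0.33 - 0.11) * 44 * 0.3 * 10
SMD = 0.2200 * 44 * 0.3 * 10

29.0400 mm


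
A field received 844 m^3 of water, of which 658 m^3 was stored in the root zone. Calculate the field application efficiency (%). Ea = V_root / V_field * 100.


Ea = V_root / V_field * 100 = 658 / 844 * 100 = 77.9621%

77.9621 %


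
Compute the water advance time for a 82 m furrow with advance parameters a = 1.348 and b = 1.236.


t = (L/a)^(1/b)
t = (82/1.348)^(1/1.236)
t = 60.830861^(1/1.236)

27.7630 min


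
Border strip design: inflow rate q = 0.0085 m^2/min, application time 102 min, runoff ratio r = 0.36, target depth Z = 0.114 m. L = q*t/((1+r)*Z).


L = q*t/((1+r)*Z)
L = 0.0085*102/((1+0.36)*0.114)
L = 0.867/0.15504

5.5921 m


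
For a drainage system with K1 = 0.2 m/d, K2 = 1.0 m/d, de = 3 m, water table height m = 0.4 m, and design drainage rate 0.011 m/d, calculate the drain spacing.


S^2 = 8*K2*de*m/q + 4*K1*m^2/q
S^2 = 8*1.0*3*0.4/0.011 + 4*0.2*0.4^2/0.011
S = sqrt(884.3636)

29.7383 m


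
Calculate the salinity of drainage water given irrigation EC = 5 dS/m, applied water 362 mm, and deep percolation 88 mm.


EC_dw = EC_iw * D_iw / D_dw
EC_dw = 5 * 362 / 88
EC_dw = 1810 / 88

20.5682 dS/m


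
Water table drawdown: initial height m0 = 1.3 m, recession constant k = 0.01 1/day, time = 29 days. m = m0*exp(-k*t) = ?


m = m0 * exp(-k*t)
m = 1.3 * exp(-0.01 * 29)
m = 1.3 * exp(-0.2900)

0.9727 m


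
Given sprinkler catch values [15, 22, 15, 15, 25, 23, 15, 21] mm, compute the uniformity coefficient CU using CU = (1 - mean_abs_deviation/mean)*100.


mean = 18.875000 mm
MAD = 3.875000 mm
CU = (1 - 3.875000/18.875000)*100

79.4702 %


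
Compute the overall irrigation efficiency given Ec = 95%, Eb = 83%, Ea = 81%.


Ec = 0.95, Eb = 0.83, Ea = 0.81
E = 0.95 * 0.83 * 0.81 * 100 = 63.8685%

63.8685 %


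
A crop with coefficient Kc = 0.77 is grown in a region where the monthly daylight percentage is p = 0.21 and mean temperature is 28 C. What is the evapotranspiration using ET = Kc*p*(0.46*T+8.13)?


ET = Kc * p * (0.46*T + 8.13)
ET = 0.77 * 0.21 * (0.46*28 + 8.13)
ET = 0.77 * 0.21 * 21.0100

3.3973 mm/day


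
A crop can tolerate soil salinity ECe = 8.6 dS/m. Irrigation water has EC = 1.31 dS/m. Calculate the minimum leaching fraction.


LR = ECiw / (5*ECe - ECiw)
LR = 1.31 / (5*8.6 - 1.31)
LR = 1.31 / 41.6900

0.0314


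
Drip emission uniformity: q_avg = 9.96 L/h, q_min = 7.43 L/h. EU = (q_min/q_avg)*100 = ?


EU = (q_min/q_avg)*100 = (7.43/9.96)*100 = 74.5984%

74.5984 %


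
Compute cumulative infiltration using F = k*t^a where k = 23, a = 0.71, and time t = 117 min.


F = k * t^a = 23 * 117^0.71
F = 23 * 29.404376

676.3006 mm


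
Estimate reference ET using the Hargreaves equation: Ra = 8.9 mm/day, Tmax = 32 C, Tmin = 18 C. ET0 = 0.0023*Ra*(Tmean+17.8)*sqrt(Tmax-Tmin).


Tmean = (Tmax + Tmin)/2 = (32 + 18)/2 = 25.0
ET0 = 0.0023 * 8.9 * (25.0 + 17.8) * sqrt(32 - 18)
ET0 = 0.0023 * 8.9 * 42.8 * 3.741657

3.2781 mm/day


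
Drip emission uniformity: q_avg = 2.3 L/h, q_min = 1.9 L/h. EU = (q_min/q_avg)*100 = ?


EU = (q_min/q_avg)*100 = (1.9/2.3)*100 = 82.6087%

82.6087 %


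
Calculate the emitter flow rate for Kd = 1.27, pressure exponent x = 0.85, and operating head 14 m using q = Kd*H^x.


q = Kd * H^x = 1.27 * 14^0.85 = 1.27 * 9.423426

11.9678 L/h


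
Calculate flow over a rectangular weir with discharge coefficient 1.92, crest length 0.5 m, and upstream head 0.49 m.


Q = C * L * H^(3/2) = 1.92 * 0.5 * 0.49^1.5 = 1.92 * 0.5 * 0.343000

0.3293 m^3/s


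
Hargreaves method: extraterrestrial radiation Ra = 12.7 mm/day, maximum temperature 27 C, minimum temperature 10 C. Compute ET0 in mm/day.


Tmean = (Tmax + Tmin)/2 = (27 + 10)/2 = 18.5
ET0 = 0.0023 * 12.7 * (18.5 + 17.8) * sqrt(27 - 10)
ET0 = 0.0023 * 12.7 * 36.3 * 4.123106

4.3718 mm/day


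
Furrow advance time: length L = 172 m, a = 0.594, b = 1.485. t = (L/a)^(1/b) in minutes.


t = (L/a)^(1/b)
t = (172/0.594)^(1/1.485)
t = 289.562290^(1/1.485)

45.4714 min


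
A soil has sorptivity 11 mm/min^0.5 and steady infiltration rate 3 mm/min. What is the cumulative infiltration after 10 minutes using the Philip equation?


F = S*sqrt(t) + A*t
F = 11*sqrt(10) + 3*10
F = 11*3.162278 + 30

64.7851 mm


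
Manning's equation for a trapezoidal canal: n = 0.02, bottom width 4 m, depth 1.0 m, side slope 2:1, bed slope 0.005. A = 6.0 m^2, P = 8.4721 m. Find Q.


R = A/P = 6.0/8.4721 = 0.708207
Q = (1/0.02) * 6.0 * 0.708207^(2/3) * 0.005^0.5

16.8544 m^3/s


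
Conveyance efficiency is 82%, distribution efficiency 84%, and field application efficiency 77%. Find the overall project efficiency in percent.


Ec = 0.82, Eb = 0.84, Ea = 0.77
E = 0.82 * 0.84 * 0.77 * 100 = 53.0376%

53.0376 %


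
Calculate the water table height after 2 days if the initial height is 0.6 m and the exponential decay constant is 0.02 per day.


m = m0 * exp(-k*t)
m = 0.6 * exp(-0.02 * 2)
m = 0.6 * exp(-0.0400)

0.5765 m
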